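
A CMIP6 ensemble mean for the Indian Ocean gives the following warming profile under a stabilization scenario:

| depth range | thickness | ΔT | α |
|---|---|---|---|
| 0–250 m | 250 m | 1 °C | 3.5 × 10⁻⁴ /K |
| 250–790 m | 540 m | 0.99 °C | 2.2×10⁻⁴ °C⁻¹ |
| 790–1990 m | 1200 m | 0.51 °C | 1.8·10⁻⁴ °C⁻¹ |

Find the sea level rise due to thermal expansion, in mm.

Δh = 320 mm

0–250 m: 1 × 3.5×10⁻⁴ × 250 = 0.08750 m
2.2×10⁻⁴ × 0.99 × 540 = 0.117612 m
790–1990 m: 1.8×10⁻⁴ × 1200 × 0.51 = 0.11016 m
Δh = 0.08750 + 0.117612 + 0.11016 = 0.315272 m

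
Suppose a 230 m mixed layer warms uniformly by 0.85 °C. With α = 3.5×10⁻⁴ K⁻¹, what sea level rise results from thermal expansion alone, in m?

0.0684 m

Δh = αΔT·H = 3.5×10⁻⁴ × 0.85 × 230 = 0.068425 m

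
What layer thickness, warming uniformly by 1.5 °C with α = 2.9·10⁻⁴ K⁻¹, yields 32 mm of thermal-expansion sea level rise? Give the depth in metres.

H = Δh/(αΔT) = 0.032 / (2.9×10⁻⁴ × 1.5) ≈ 73.56 m

73.6 m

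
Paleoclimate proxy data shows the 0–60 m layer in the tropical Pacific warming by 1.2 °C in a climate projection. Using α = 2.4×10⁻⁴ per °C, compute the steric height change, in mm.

about 17.3 mm

Δh = αΔT·H = 2.4×10⁻⁴ × 1.2 × 60 = 0.01728 m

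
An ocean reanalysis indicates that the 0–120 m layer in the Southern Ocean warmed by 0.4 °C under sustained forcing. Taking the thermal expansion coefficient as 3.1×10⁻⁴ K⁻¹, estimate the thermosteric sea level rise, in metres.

Δh = αΔT·H = 3.1×10⁻⁴ × 0.4 × 120 = 0.01488 m

0.0149 m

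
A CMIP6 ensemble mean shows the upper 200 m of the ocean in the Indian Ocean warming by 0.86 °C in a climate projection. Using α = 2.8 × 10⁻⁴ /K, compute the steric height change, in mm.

48.2 mm

Δh = αΔT·H = 2.8×10⁻⁴ × 0.86 × 200 = 0.04816 m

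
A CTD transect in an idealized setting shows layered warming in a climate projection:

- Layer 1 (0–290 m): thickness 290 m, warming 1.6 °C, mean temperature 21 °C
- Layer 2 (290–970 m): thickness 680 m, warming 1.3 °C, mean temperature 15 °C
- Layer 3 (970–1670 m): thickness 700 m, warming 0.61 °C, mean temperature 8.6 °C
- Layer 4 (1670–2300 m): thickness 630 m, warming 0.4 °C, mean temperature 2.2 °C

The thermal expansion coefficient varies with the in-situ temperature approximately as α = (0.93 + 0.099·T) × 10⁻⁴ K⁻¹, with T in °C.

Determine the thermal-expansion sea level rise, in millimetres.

Δh = 458 mm

Layer 1: α = (0.93 + 0.099×21)×10⁻⁴ = 3.009×10⁻⁴ K⁻¹
Layer 2: α = (0.93 + 0.099×15)×10⁻⁴ = 2.415×10⁻⁴ K⁻¹
Layer 3: α = (0.93 + 0.099×8.6)×10⁻⁴ = 1.7814×10⁻⁴ K⁻¹
Layer 4: α = (0.93 + 0.099×2.2)×10⁻⁴ = 1.1478×10⁻⁴ K⁻¹
0–290 m: 3.009×10⁻⁴ × 1.6 × 290 = 0.1396176 m
2.415×10⁻⁴ × 1.3 × 680 = 0.213486 m
0.61 × 1.7814×10⁻⁴ × 700 = 0.07606578 m
0.4 × 1.1478×10⁻⁴ × 630 = 0.02892456 m
Δh = 0.1396176 + 0.213486 + 0.07606578 + 0.02892456 = 0.45809394 m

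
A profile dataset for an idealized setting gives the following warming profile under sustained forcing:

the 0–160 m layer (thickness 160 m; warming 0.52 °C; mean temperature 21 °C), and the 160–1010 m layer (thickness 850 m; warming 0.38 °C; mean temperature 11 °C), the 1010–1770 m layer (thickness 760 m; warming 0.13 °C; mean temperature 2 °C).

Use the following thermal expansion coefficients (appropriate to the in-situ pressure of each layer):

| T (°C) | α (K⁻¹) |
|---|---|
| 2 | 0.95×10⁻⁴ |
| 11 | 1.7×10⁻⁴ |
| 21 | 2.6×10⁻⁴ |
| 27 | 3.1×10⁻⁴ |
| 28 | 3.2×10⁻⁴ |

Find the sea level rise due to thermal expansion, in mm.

Layer 1 at 21 °C → α = 2.6×10⁻⁴ K⁻¹
Layer 2 at 11 °C → α = 1.7×10⁻⁴ K⁻¹
Layer 3 at 2 °C → α = 0.95×10⁻⁴ K⁻¹
160 × 0.52 × 2.6×10⁻⁴ = 0.021632 m
Layer 2: 1.7×10⁻⁴ × 0.38 × 850 = 0.05491 m
0.95×10⁻⁴ × 0.13 × 760 = 0.009386 m
Δh = 0.021632 + 0.05491 + 0.009386 = 0.085928 m

about 86 mm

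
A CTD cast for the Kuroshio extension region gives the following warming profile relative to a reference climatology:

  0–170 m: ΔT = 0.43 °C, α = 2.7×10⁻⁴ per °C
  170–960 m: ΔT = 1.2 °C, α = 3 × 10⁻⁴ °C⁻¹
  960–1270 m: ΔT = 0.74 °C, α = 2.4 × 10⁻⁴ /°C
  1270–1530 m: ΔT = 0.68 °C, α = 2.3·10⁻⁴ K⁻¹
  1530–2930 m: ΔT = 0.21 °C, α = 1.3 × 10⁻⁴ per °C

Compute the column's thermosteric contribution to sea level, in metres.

Layer 1: 2.7×10⁻⁴ × 170 × 0.43 = 0.019737 m
3×10⁻⁴ × 1.2 × 790 = 0.28440 m
310 × 2.4×10⁻⁴ × 0.74 = 0.055056 m
2.3×10⁻⁴ × 0.68 × 260 = 0.040664 m
1400 × 0.21 × 1.3×10⁻⁴ = 0.03822 m
Δh = 0.019737 + 0.28440 + 0.055056 + 0.040664 + 0.03822 = 0.438077 m ≈ 0.438 m

0.438 m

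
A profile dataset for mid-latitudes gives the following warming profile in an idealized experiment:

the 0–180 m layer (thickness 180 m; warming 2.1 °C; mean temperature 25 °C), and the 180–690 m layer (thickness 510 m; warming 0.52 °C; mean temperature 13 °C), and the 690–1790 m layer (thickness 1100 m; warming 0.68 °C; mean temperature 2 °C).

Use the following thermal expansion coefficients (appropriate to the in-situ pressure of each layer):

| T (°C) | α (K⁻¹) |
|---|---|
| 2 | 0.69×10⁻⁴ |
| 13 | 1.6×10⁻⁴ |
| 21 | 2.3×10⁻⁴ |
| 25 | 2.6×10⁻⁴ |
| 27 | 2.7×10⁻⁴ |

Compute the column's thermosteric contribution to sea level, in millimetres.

about 192 mm

Layer 1 at 25 °C → α = 2.6×10⁻⁴ K⁻¹
Layer 2 at 13 °C → α = 1.6×10⁻⁴ K⁻¹
Layer 3 at 2 °C → α = 0.69×10⁻⁴ K⁻¹
180 × 2.6×10⁻⁴ × 2.1 = 0.09828 m
510 × 1.6×10⁻⁴ × 0.52 = 0.042432 m
0.68 × 1100 × 0.69×10⁻⁴ = 0.051612 m
Δh = 0.09828 + 0.042432 + 0.051612 = 0.192324 m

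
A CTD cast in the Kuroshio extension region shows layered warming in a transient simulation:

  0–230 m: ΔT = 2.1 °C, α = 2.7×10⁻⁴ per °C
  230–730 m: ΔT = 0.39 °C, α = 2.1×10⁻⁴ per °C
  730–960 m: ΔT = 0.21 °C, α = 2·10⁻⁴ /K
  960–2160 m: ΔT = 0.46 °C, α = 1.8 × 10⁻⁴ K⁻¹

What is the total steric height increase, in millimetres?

280 mm of thermosteric rise

0–230 m: 2.1 × 2.7×10⁻⁴ × 230 = 0.13041 m
230–730 m: 0.39 × 500 × 2.1×10⁻⁴ = 0.04095 m
230 × 0.21 × 2×10⁻⁴ = 0.00966 m
960–2160 m: 0.46 × 1200 × 1.8×10⁻⁴ = 0.09936 m
Δh = 0.13041 + 0.04095 + 0.00966 + 0.09936 = 0.28038 m ≈ 280 mm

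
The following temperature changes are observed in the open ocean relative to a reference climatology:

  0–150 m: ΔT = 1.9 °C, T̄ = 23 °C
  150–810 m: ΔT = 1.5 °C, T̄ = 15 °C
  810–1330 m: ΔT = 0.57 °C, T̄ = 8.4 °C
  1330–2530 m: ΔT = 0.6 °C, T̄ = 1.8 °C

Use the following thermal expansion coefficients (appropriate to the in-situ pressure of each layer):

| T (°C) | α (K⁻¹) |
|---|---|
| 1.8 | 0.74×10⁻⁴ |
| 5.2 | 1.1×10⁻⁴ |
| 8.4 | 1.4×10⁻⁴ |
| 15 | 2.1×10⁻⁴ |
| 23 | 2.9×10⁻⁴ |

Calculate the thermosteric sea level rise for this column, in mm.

Layer 1 at 23 °C → α = 2.9×10⁻⁴ K⁻¹
Layer 2 at 15 °C → α = 2.1×10⁻⁴ K⁻¹
Layer 3 at 8.4 °C → α = 1.4×10⁻⁴ K⁻¹
Layer 4 at 1.8 °C → α = 0.74×10⁻⁴ K⁻¹
1.9 × 2.9×10⁻⁴ × 150 = 0.08265 m
150–810 m: 660 × 1.5 × 2.1×10⁻⁴ = 0.20790 m
810–1330 m: 0.57 × 520 × 1.4×10⁻⁴ = 0.041496 m
0.74×10⁻⁴ × 1200 × 0.6 = 0.05328 m
Δh = 0.08265 + 0.20790 + 0.041496 + 0.05328 = 0.385326 m

Δh ≈ 385 mm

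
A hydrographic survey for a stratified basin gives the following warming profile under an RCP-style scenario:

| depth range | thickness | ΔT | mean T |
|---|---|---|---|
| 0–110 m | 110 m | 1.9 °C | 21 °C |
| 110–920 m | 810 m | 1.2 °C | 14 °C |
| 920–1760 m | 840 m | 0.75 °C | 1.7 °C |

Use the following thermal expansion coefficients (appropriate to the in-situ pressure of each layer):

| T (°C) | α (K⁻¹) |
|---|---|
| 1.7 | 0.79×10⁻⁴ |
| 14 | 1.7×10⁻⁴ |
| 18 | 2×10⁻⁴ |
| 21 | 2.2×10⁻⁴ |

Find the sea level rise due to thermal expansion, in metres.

0.26 m

Layer 1 at 21 °C → α = 2.2×10⁻⁴ K⁻¹
Layer 2 at 14 °C → α = 1.7×10⁻⁴ K⁻¹
Layer 3 at 1.7 °C → α = 0.79×10⁻⁴ K⁻¹
Layer 1: 1.9 × 110 × 2.2×10⁻⁴ = 0.04598 m
110–920 m: 1.2 × 810 × 1.7×10⁻⁴ = 0.16524 m
840 × 0.75 × 0.79×10⁻⁴ = 0.04977 m
Δh = 0.04598 + 0.16524 + 0.04977 = 0.26099 m ≈ 0.26 m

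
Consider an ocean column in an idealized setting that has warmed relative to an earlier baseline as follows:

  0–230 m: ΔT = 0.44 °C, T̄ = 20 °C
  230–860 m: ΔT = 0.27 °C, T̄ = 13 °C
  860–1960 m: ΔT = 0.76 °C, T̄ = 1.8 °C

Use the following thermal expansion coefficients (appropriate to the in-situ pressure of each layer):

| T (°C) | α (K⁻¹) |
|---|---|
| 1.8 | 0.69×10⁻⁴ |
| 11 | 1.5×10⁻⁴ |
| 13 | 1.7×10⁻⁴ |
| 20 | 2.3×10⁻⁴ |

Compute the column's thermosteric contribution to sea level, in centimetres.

about 11.0 cm

Layer 1 at 20 °C → α = 2.3×10⁻⁴ K⁻¹
Layer 2 at 13 °C → α = 1.7×10⁻⁴ K⁻¹
Layer 3 at 1.8 °C → α = 0.69×10⁻⁴ K⁻¹
2.3×10⁻⁴ × 230 × 0.44 = 0.023276 m
1.7×10⁻⁴ × 630 × 0.27 = 0.028917 m
1100 × 0.76 × 0.69×10⁻⁴ = 0.057684 m
Δh = 0.023276 + 0.028917 + 0.057684 = 0.109877 m ≈ 11.0 cm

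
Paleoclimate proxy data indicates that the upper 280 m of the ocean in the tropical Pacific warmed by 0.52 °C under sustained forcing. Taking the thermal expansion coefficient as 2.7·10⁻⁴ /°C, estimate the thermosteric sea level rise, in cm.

3.9 cm

Δh = αΔT·H = 2.7×10⁻⁴ × 0.52 × 280 = 0.039312 m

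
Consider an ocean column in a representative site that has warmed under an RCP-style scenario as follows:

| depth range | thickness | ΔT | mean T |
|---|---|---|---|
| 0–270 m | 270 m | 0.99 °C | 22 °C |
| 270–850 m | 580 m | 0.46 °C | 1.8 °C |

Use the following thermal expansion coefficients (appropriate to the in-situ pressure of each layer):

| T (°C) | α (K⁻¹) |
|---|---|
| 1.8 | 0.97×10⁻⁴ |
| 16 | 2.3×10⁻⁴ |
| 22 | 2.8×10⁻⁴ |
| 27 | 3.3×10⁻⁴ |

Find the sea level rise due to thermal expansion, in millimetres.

about 100 mm

Layer 1 at 22 °C → α = 2.8×10⁻⁴ K⁻¹
Layer 2 at 1.8 °C → α = 0.97×10⁻⁴ K⁻¹
2.8×10⁻⁴ × 270 × 0.99 = 0.074844 m
Layer 2: 580 × 0.97×10⁻⁴ × 0.46 = 0.0258796 m
Δh = 0.074844 + 0.0258796 = 0.1007236 m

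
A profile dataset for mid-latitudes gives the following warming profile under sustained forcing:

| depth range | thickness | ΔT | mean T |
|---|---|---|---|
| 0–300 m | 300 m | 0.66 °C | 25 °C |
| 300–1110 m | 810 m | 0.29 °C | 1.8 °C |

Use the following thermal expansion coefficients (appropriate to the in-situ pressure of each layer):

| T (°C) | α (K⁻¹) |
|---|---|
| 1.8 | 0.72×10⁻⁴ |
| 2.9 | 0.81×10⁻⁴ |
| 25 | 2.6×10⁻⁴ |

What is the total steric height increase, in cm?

about 6.84 cm

Layer 1 at 25 °C → α = 2.6×10⁻⁴ K⁻¹
Layer 2 at 1.8 °C → α = 0.72×10⁻⁴ K⁻¹
0–300 m: 2.6×10⁻⁴ × 300 × 0.66 = 0.05148 m
300–1110 m: 810 × 0.72×10⁻⁴ × 0.29 = 0.0169128 m
Δh = 0.05148 + 0.0169128 = 0.0683928 m ≈ 6.84 cm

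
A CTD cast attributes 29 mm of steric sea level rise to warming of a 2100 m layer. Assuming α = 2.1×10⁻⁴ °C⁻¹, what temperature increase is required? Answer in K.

0.066 K

ΔT = Δh/(αH) = 0.029 / (2.1×10⁻⁴ × 2100) ≈ 0.06576 K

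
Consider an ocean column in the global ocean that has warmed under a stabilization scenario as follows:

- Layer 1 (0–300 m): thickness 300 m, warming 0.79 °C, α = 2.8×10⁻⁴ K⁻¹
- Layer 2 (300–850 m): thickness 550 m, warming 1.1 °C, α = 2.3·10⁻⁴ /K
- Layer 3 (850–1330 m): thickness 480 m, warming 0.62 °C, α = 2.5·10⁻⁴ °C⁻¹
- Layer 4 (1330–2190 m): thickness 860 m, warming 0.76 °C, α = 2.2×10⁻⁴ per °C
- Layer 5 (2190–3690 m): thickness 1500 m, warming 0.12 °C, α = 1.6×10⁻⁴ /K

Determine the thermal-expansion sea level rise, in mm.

453 mm

Layer 1: 2.8×10⁻⁴ × 0.79 × 300 = 0.06636 m
300–850 m: 550 × 2.3×10⁻⁴ × 1.1 = 0.13915 m
480 × 2.5×10⁻⁴ × 0.62 = 0.07440 m
1330–2190 m: 860 × 2.2×10⁻⁴ × 0.76 = 0.143792 m
2190–3690 m: 1.6×10⁻⁴ × 0.12 × 1500 = 0.02880 m
Δh = 0.06636 + 0.13915 + 0.07440 + 0.143792 + 0.02880 = 0.452502 m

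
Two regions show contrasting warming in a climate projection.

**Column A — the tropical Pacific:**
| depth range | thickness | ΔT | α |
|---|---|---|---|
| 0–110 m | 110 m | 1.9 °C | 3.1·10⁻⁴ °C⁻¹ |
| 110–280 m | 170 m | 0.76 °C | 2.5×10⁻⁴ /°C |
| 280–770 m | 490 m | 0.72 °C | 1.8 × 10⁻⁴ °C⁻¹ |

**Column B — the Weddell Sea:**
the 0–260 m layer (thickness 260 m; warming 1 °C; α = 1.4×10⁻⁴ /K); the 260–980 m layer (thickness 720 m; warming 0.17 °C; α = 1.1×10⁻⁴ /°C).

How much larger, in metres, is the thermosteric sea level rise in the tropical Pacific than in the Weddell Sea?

A Layer 1: 110 × 3.1×10⁻⁴ × 1.9 = 0.06479 m
A Layer 2: 0.76 × 170 × 2.5×10⁻⁴ = 0.03230 m
A Layer 3: 490 × 1.8×10⁻⁴ × 0.72 = 0.063504 m
A total: 0.160594 m
B 0–260 m: 260 × 1 × 1.4×10⁻⁴ = 0.03640 m
B 720 × 1.1×10⁻⁴ × 0.17 = 0.013464 m
B total: 0.049864 m
Difference: 0.160594 − 0.049864 = 0.11073 m

0.111 m larger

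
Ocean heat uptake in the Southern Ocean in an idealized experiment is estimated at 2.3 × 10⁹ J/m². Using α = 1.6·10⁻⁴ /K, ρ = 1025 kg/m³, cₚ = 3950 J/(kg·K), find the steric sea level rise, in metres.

Δh = αQ/(ρcₚ) = 1.6×10⁻⁴ × 2.3×10⁹ / (1025 × 3950) ≈ 0.090892 m

Δh = 0.0909 m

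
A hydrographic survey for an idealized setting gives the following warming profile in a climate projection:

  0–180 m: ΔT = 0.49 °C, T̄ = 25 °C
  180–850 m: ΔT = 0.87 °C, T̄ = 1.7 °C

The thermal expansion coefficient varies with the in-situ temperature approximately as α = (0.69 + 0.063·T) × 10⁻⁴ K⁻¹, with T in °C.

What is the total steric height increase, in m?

Layer 1: α = (0.69 + 0.063×25)×10⁻⁴ = 2.265×10⁻⁴ K⁻¹
Layer 2: α = (0.69 + 0.063×1.7)×10⁻⁴ = 0.7971×10⁻⁴ K⁻¹
0–180 m: 2.265×10⁻⁴ × 0.49 × 180 = 0.0199773 m
Layer 2: 0.7971×10⁻⁴ × 670 × 0.87 = 0.046462959 m
Δh = 0.0199773 + 0.046462959 = 0.066440259 m

Δh = 0.0664 m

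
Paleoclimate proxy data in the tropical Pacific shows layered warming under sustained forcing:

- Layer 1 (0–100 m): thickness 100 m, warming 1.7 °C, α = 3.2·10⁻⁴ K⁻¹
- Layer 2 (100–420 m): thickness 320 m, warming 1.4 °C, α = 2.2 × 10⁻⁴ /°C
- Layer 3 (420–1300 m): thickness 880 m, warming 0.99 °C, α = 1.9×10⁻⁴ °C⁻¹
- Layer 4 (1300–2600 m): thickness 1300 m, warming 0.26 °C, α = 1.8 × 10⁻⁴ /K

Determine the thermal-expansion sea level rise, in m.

0.38 m

Layer 1: 100 × 3.2×10⁻⁴ × 1.7 = 0.05440 m
Layer 2: 2.2×10⁻⁴ × 1.4 × 320 = 0.09856 m
420–1300 m: 1.9×10⁻⁴ × 880 × 0.99 = 0.165528 m
0.26 × 1.8×10⁻⁴ × 1300 = 0.06084 m
Δh = 0.05440 + 0.09856 + 0.165528 + 0.06084 = 0.379328 m ≈ 0.38 m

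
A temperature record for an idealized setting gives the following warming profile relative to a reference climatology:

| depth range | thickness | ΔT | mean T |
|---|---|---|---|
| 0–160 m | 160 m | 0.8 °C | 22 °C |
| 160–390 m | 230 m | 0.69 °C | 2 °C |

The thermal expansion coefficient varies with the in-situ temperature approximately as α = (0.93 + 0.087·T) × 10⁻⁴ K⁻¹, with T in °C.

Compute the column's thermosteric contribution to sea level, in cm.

Δh = 5.39 cm

Layer 1: α = (0.93 + 0.087×22)×10⁻⁴ = 2.844×10⁻⁴ K⁻¹
Layer 2: α = (0.93 + 0.087×2)×10⁻⁴ = 1.104×10⁻⁴ K⁻¹
0–160 m: 0.8 × 2.844×10⁻⁴ × 160 = 0.0364032 m
0.69 × 1.104×10⁻⁴ × 230 = 0.01752048 m
Δh = 0.0364032 + 0.01752048 = 0.05392368 m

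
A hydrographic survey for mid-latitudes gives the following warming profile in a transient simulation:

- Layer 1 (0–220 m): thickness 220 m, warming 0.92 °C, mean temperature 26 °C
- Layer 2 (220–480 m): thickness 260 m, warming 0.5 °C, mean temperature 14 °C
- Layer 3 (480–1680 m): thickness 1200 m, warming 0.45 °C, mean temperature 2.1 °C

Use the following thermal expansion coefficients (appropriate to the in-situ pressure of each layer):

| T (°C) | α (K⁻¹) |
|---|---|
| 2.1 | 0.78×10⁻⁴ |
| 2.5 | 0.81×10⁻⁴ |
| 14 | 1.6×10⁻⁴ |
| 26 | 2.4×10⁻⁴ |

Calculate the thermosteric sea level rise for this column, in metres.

Δh ≈ 0.111 m

Layer 1 at 26 °C → α = 2.4×10⁻⁴ K⁻¹
Layer 2 at 14 °C → α = 1.6×10⁻⁴ K⁻¹
Layer 3 at 2.1 °C → α = 0.78×10⁻⁴ K⁻¹
0.92 × 220 × 2.4×10⁻⁴ = 0.048576 m
0.5 × 260 × 1.6×10⁻⁴ = 0.02080 m
Layer 3: 0.78×10⁻⁴ × 1200 × 0.45 = 0.04212 m
Δh = 0.048576 + 0.02080 + 0.04212 = 0.111496 m ≈ 0.111 m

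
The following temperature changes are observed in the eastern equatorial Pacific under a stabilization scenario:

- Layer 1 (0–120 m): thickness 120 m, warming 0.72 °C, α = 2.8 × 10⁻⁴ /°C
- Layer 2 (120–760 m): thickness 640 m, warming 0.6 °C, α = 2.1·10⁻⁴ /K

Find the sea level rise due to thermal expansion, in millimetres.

Layer 1: 2.8×10⁻⁴ × 0.72 × 120 = 0.024192 m
2.1×10⁻⁴ × 640 × 0.6 = 0.08064 m
Δh = 0.024192 + 0.08064 = 0.104832 m

Δh = 100 mm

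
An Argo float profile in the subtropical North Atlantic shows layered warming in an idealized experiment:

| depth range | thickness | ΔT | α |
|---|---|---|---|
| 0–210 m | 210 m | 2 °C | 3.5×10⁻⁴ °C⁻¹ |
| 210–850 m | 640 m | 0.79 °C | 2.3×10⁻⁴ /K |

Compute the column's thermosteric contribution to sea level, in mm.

Δh = 260 mm

210 × 3.5×10⁻⁴ × 2 = 0.14700 m
640 × 0.79 × 2.3×10⁻⁴ = 0.116288 m
Δh = 0.14700 + 0.116288 = 0.263288 m ≈ 260 mm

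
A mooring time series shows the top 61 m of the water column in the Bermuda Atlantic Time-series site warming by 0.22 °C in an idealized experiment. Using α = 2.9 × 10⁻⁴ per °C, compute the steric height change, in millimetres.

Δh = αΔT·H = 2.9×10⁻⁴ × 0.22 × 61 = 0.0038918 m

about 3.89 mm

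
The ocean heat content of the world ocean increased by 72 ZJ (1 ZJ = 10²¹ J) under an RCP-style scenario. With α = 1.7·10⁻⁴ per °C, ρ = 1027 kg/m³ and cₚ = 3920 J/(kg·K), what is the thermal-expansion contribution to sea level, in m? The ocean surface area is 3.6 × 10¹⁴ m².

Δh ≈ 0.00845 m

Per unit area: Q = 72×10²¹ / (3.6×10¹⁴) = 2×10⁸ J/m²
Δh = αQ/(ρcₚ) = 1.7×10⁻⁴ × 2×10⁸ / (1027 × 3920) ≈ 0.0084454 m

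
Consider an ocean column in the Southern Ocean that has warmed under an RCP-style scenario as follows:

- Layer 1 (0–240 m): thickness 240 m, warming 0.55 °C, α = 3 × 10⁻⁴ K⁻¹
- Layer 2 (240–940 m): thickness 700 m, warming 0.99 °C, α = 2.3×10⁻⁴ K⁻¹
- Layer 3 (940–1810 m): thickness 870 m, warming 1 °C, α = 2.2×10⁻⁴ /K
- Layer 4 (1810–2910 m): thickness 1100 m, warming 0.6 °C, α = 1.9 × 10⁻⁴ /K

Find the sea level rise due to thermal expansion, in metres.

0–240 m: 3×10⁻⁴ × 0.55 × 240 = 0.03960 m
Layer 2: 700 × 0.99 × 2.3×10⁻⁴ = 0.15939 m
Layer 3: 2.2×10⁻⁴ × 870 × 1 = 0.19140 m
Layer 4: 1.9×10⁻⁴ × 1100 × 0.6 = 0.12540 m
Δh = 0.03960 + 0.15939 + 0.19140 + 0.12540 = 0.51579 m

0.52 m of thermosteric rise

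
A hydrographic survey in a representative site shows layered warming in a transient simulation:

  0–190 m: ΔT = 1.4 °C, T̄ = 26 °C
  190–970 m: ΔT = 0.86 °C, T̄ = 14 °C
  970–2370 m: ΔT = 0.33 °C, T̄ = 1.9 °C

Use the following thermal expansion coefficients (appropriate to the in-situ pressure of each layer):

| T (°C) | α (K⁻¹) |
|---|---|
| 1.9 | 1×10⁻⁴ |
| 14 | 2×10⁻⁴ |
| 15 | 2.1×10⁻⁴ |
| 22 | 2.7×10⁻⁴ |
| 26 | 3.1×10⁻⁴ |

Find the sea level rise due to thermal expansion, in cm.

about 26.3 cm

Layer 1 at 26 °C → α = 3.1×10⁻⁴ K⁻¹
Layer 2 at 14 °C → α = 2×10⁻⁴ K⁻¹
Layer 3 at 1.9 °C → α = 1×10⁻⁴ K⁻¹
Layer 1: 190 × 1.4 × 3.1×10⁻⁴ = 0.08246 m
190–970 m: 2×10⁻⁴ × 0.86 × 780 = 0.13416 m
1400 × 0.33 × 1×10⁻⁴ = 0.04620 m
Δh = 0.08246 + 0.13416 + 0.04620 = 0.26282 m ≈ 26.3 cm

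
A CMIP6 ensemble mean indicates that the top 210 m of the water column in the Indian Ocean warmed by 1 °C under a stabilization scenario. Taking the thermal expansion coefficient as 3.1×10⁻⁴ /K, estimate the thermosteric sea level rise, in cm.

6.51 cm

Δh = αΔT·H = 3.1×10⁻⁴ × 1 × 210 = 0.06510 m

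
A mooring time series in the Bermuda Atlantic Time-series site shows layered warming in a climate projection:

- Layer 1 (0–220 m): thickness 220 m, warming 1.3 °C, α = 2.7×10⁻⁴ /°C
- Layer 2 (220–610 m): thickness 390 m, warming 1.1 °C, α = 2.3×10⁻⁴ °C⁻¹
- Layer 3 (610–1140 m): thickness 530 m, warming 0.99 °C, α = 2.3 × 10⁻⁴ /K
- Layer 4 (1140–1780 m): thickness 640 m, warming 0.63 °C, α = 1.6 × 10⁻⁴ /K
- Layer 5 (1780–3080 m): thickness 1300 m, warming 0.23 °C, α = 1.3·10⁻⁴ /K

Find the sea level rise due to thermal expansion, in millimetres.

400 mm of thermosteric rise

2.7×10⁻⁴ × 220 × 1.3 = 0.07722 m
Layer 2: 1.1 × 2.3×10⁻⁴ × 390 = 0.09867 m
Layer 3: 2.3×10⁻⁴ × 0.99 × 530 = 0.120681 m
1140–1780 m: 0.63 × 640 × 1.6×10⁻⁴ = 0.064512 m
0.23 × 1.3×10⁻⁴ × 1300 = 0.03887 m
Δh = 0.07722 + 0.09867 + 0.120681 + 0.064512 + 0.03887 = 0.399953 m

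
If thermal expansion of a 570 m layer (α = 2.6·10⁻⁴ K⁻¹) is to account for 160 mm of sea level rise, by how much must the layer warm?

ΔT = Δh/(αH) = 0.16 / (2.6×10⁻⁴ × 570) ≈ 1.080 °C

about 1.08 °C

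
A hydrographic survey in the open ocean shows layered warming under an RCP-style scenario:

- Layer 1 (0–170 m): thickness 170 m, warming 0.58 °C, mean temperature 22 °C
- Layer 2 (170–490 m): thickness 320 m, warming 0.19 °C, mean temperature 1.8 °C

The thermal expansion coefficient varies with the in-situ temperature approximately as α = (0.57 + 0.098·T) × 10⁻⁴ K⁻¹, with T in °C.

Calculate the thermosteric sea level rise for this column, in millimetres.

Layer 1: α = (0.57 + 0.098×22)×10⁻⁴ = 2.726×10⁻⁴ K⁻¹
Layer 2: α = (0.57 + 0.098×1.8)×10⁻⁴ = 0.7464×10⁻⁴ K⁻¹
0–170 m: 170 × 0.58 × 2.726×10⁻⁴ = 0.02687836 m
Layer 2: 320 × 0.7464×10⁻⁴ × 0.19 = 0.004538112 m
Δh = 0.02687836 + 0.004538112 = 0.031416472 m

about 31.4 mm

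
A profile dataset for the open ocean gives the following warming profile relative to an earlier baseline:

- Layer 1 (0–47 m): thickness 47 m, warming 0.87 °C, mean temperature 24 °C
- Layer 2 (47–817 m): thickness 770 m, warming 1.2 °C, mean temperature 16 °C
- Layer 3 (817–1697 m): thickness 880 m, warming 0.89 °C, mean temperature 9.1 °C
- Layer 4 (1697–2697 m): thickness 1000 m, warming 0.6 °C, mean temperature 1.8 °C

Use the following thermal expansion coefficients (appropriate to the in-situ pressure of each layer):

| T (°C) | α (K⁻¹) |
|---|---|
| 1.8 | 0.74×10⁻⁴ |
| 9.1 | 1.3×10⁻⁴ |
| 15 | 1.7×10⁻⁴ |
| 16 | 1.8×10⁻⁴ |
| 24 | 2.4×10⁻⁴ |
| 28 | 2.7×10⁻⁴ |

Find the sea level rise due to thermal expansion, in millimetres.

Layer 1 at 24 °C → α = 2.4×10⁻⁴ K⁻¹
Layer 2 at 16 °C → α = 1.8×10⁻⁴ K⁻¹
Layer 3 at 9.1 °C → α = 1.3×10⁻⁴ K⁻¹
Layer 4 at 1.8 °C → α = 0.74×10⁻⁴ K⁻¹
Layer 1: 2.4×10⁻⁴ × 47 × 0.87 = 0.0098136 m
Layer 2: 1.2 × 770 × 1.8×10⁻⁴ = 0.16632 m
Layer 3: 0.89 × 1.3×10⁻⁴ × 880 = 0.101816 m
0.6 × 1000 × 0.74×10⁻⁴ = 0.04440 m
Δh = 0.0098136 + 0.16632 + 0.101816 + 0.04440 = 0.3223496 m ≈ 322 mm

322 mm of thermosteric rise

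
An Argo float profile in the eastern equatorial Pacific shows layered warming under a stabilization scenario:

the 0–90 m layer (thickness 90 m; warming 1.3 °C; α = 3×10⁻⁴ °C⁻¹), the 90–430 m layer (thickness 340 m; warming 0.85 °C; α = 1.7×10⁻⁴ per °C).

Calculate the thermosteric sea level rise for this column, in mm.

84 mm of thermosteric rise

90 × 3×10⁻⁴ × 1.3 = 0.03510 m
90–430 m: 340 × 1.7×10⁻⁴ × 0.85 = 0.04913 m
Δh = 0.03510 + 0.04913 = 0.08423 m ≈ 84 mm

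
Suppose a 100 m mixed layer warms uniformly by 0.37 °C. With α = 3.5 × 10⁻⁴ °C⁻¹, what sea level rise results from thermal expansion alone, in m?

0.0130 m

Δh = αΔT·H = 3.5×10⁻⁴ × 0.37 × 100 = 0.01295 m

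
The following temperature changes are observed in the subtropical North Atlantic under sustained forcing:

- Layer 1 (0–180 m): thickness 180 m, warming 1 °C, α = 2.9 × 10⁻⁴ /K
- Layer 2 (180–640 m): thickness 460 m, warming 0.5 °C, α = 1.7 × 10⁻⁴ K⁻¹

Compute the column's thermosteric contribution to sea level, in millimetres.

0–180 m: 2.9×10⁻⁴ × 180 × 1 = 0.05220 m
Layer 2: 0.5 × 1.7×10⁻⁴ × 460 = 0.03910 m
Δh = 0.05220 + 0.03910 = 0.09130 m ≈ 91.3 mm

91.3 mm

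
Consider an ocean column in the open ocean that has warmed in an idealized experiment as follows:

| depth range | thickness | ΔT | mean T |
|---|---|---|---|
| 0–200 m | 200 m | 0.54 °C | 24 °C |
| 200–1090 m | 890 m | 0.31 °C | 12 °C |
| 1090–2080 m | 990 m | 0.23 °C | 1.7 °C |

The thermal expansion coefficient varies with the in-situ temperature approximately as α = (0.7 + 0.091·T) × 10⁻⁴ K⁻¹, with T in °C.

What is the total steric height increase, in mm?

about 100 mm

Layer 1: α = (0.7 + 0.091×24)×10⁻⁴ = 2.884×10⁻⁴ K⁻¹
Layer 2: α = (0.7 + 0.091×12)×10⁻⁴ = 1.792×10⁻⁴ K⁻¹
Layer 3: α = (0.7 + 0.091×1.7)×10⁻⁴ = 0.8547×10⁻⁴ K⁻¹
Layer 1: 200 × 0.54 × 2.884×10⁻⁴ = 0.0311472 m
200–1090 m: 1.792×10⁻⁴ × 0.31 × 890 = 0.04944128 m
Layer 3: 0.23 × 0.8547×10⁻⁴ × 990 = 0.019461519 m
Δh = 0.0311472 + 0.04944128 + 0.019461519 = 0.100049999 m ≈ 100 mm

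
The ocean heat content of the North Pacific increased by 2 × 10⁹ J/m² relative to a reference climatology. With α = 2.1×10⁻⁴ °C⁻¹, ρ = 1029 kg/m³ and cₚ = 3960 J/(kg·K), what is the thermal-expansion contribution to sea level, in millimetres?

103 mm

Δh = αQ/(ρcₚ) = 2.1×10⁻⁴ × 2×10⁹ / (1029 × 3960) ≈ 0.10307 m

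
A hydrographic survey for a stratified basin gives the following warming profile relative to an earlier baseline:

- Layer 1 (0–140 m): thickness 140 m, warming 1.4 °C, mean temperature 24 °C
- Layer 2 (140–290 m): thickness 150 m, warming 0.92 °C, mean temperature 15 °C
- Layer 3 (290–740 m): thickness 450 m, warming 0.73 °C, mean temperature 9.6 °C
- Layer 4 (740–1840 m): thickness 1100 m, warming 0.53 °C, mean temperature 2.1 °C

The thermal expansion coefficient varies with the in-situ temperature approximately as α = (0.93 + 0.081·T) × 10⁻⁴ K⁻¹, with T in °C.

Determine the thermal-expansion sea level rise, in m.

Layer 1: α = (0.93 + 0.081×24)×10⁻⁴ = 2.874×10⁻⁴ K⁻¹
Layer 2: α = (0.93 + 0.081×15)×10⁻⁴ = 2.145×10⁻⁴ K⁻¹
Layer 3: α = (0.93 + 0.081×9.6)×10⁻⁴ = 1.7076×10⁻⁴ K⁻¹
Layer 4: α = (0.93 + 0.081×2.1)×10⁻⁴ = 1.1001×10⁻⁴ K⁻¹
140 × 2.874×10⁻⁴ × 1.4 = 0.0563304 m
140–290 m: 2.145×10⁻⁴ × 0.92 × 150 = 0.029601 m
450 × 0.73 × 1.7076×10⁻⁴ = 0.05609466 m
Layer 4: 1100 × 0.53 × 1.1001×10⁻⁴ = 0.06413583 m
Δh = 0.0563304 + 0.029601 + 0.05609466 + 0.06413583 = 0.20616189 m

Δh = 0.206 m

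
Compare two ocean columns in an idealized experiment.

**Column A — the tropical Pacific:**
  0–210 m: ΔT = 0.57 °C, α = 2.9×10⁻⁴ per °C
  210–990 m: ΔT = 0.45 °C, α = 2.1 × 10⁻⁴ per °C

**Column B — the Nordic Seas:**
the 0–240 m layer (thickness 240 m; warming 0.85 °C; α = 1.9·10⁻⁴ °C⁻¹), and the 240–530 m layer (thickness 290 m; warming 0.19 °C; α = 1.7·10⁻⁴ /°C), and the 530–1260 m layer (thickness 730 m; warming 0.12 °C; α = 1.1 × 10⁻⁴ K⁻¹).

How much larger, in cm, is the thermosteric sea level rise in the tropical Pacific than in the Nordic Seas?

5.1 cm larger

A Layer 1: 0.57 × 210 × 2.9×10⁻⁴ = 0.034713 m
A 780 × 2.1×10⁻⁴ × 0.45 = 0.07371 m
A total: 0.108423 m
B Layer 1: 240 × 1.9×10⁻⁴ × 0.85 = 0.03876 m
B 1.7×10⁻⁴ × 0.19 × 290 = 0.009367 m
B 530–1260 m: 730 × 1.1×10⁻⁴ × 0.12 = 0.009636 m
B total: 0.057763 m
Difference: 0.108423 − 0.057763 = 0.05066 m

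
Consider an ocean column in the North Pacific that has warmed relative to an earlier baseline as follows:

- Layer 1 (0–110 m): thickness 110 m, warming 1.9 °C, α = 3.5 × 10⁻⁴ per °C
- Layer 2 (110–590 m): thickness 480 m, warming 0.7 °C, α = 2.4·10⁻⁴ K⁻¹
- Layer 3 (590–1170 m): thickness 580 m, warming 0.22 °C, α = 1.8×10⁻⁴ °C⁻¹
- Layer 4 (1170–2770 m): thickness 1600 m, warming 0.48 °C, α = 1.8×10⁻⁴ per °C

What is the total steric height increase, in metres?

Δh = 0.31 m

Layer 1: 110 × 3.5×10⁻⁴ × 1.9 = 0.07315 m
Layer 2: 2.4×10⁻⁴ × 480 × 0.7 = 0.08064 m
Layer 3: 0.22 × 1.8×10⁻⁴ × 580 = 0.022968 m
Layer 4: 1.8×10⁻⁴ × 1600 × 0.48 = 0.13824 m
Δh = 0.07315 + 0.08064 + 0.022968 + 0.13824 = 0.314998 m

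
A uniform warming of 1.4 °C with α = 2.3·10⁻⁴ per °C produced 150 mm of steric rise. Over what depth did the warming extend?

about 466 m

H = Δh/(αΔT) = 0.15 / (2.3×10⁻⁴ × 1.4) ≈ 465.8 m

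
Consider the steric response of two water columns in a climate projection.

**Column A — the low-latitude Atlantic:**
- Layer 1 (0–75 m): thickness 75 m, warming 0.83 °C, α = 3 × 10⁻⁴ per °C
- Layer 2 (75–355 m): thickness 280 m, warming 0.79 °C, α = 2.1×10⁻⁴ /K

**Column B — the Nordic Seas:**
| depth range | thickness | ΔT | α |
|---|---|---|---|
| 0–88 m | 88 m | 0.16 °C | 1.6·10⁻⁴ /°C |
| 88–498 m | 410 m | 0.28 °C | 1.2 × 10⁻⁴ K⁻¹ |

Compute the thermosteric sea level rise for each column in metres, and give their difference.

A: 0.0651 m; B: 0.0160 m; difference 0.0491 m

A 0.83 × 3×10⁻⁴ × 75 = 0.018675 m
A 2.1×10⁻⁴ × 0.79 × 280 = 0.046452 m
A total: 0.065127 m
B 0–88 m: 1.6×10⁻⁴ × 0.16 × 88 = 0.0022528 m
B 410 × 0.28 × 1.2×10⁻⁴ = 0.013776 m
B total: 0.0160288 m
Difference: 0.065127 − 0.0160288 = 0.0490982 m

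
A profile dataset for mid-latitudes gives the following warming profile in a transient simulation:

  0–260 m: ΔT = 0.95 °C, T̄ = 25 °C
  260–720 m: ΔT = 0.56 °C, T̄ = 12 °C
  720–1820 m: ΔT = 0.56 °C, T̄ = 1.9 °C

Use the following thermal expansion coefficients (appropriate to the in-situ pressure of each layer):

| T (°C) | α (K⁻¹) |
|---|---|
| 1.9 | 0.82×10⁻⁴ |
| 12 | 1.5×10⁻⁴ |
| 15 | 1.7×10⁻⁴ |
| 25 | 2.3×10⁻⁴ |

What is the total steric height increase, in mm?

150 mm

Layer 1 at 25 °C → α = 2.3×10⁻⁴ K⁻¹
Layer 2 at 12 °C → α = 1.5×10⁻⁴ K⁻¹
Layer 3 at 1.9 °C → α = 0.82×10⁻⁴ K⁻¹
Layer 1: 2.3×10⁻⁴ × 260 × 0.95 = 0.05681 m
Layer 2: 0.56 × 460 × 1.5×10⁻⁴ = 0.03864 m
Layer 3: 0.82×10⁻⁴ × 1100 × 0.56 = 0.050512 m
Δh = 0.05681 + 0.03864 + 0.050512 = 0.145962 m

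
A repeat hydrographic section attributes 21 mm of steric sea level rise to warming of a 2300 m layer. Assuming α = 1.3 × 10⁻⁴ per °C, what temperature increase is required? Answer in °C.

ΔT = Δh/(αH) = 0.021 / (1.3×10⁻⁴ × 2300) ≈ 0.07023 °C

about 0.070 °C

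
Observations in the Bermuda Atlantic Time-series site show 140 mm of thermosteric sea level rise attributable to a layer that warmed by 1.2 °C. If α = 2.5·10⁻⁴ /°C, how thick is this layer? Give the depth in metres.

H ≈ 470 m

H = Δh/(αΔT) = 0.14 / (2.5×10⁻⁴ × 1.2) ≈ 466.7 m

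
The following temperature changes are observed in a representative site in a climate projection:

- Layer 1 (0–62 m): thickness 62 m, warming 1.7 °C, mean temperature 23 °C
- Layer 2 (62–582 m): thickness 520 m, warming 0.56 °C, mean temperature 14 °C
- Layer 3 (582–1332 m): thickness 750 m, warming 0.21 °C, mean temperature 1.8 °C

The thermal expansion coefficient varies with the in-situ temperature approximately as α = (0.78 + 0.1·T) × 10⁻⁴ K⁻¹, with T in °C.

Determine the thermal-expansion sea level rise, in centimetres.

Δh = 11.1 cm

Layer 1: α = (0.78 + 0.1×23)×10⁻⁴ = 3.08×10⁻⁴ K⁻¹
Layer 2: α = (0.78 + 0.1×14)×10⁻⁴ = 2.18×10⁻⁴ K⁻¹
Layer 3: α = (0.78 + 0.1×1.8)×10⁻⁴ = 0.96×10⁻⁴ K⁻¹
Layer 1: 62 × 3.08×10⁻⁴ × 1.7 = 0.0324632 m
Layer 2: 520 × 0.56 × 2.18×10⁻⁴ = 0.0634816 m
Layer 3: 0.96×10⁻⁴ × 0.21 × 750 = 0.01512 m
Δh = 0.0324632 + 0.0634816 + 0.01512 = 0.1110648 m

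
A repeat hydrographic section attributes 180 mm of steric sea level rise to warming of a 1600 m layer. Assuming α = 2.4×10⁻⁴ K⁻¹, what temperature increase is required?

ΔT = Δh/(αH) = 0.18 / (2.4×10⁻⁴ × 1600) ≈ 0.4688 °C

ΔT ≈ 0.469 °C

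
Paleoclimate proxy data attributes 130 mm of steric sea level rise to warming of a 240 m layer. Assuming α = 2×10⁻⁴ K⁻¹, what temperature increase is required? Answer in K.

2.71 K

ΔT = Δh/(αH) = 0.13 / (2×10⁻⁴ × 240) ≈ 2.708 K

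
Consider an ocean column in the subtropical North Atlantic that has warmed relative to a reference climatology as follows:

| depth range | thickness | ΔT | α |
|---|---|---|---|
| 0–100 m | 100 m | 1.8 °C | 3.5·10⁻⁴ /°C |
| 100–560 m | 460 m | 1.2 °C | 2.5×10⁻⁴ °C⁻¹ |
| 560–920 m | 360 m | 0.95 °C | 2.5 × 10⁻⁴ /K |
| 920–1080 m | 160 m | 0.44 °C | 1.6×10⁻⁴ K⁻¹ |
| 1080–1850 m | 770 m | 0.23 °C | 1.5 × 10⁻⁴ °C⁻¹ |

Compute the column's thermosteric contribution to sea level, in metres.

0.324 m

Layer 1: 3.5×10⁻⁴ × 1.8 × 100 = 0.06300 m
Layer 2: 1.2 × 2.5×10⁻⁴ × 460 = 0.13800 m
560–920 m: 2.5×10⁻⁴ × 0.95 × 360 = 0.08550 m
Layer 4: 1.6×10⁻⁴ × 160 × 0.44 = 0.011264 m
1080–1850 m: 770 × 0.23 × 1.5×10⁻⁴ = 0.026565 m
Δh = 0.06300 + 0.13800 + 0.08550 + 0.011264 + 0.026565 = 0.324329 m ≈ 0.324 m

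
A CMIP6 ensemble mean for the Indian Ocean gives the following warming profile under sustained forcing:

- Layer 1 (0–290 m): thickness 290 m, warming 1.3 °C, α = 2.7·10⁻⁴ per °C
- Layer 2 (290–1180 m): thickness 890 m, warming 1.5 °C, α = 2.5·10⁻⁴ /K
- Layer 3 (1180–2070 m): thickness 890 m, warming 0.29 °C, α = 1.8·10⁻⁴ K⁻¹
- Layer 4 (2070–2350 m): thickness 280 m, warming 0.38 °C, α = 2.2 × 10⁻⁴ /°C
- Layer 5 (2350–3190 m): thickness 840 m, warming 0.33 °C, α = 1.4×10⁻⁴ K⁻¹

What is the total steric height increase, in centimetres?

54 cm of thermosteric rise

290 × 2.7×10⁻⁴ × 1.3 = 0.10179 m
1.5 × 890 × 2.5×10⁻⁴ = 0.33375 m
1180–2070 m: 0.29 × 1.8×10⁻⁴ × 890 = 0.046458 m
0.38 × 280 × 2.2×10⁻⁴ = 0.023408 m
1.4×10⁻⁴ × 840 × 0.33 = 0.038808 m
Δh = 0.10179 + 0.33375 + 0.046458 + 0.023408 + 0.038808 = 0.544214 m ≈ 54 cm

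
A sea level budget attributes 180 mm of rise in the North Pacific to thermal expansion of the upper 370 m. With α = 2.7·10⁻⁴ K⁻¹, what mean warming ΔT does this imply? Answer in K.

ΔT = Δh/(αH) = 0.18 / (2.7×10⁻⁴ × 370) ≈ 1.802 K

ΔT ≈ 1.8 K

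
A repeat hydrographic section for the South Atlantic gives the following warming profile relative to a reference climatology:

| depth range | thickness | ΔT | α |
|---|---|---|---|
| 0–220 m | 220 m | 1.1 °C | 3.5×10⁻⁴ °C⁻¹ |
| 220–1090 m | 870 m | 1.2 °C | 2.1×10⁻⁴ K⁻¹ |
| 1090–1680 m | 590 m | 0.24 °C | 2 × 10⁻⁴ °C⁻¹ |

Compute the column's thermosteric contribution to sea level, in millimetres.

Layer 1: 220 × 3.5×10⁻⁴ × 1.1 = 0.08470 m
Layer 2: 1.2 × 870 × 2.1×10⁻⁴ = 0.21924 m
2×10⁻⁴ × 590 × 0.24 = 0.02832 m
Δh = 0.08470 + 0.21924 + 0.02832 = 0.33226 m

Δh = 330 mm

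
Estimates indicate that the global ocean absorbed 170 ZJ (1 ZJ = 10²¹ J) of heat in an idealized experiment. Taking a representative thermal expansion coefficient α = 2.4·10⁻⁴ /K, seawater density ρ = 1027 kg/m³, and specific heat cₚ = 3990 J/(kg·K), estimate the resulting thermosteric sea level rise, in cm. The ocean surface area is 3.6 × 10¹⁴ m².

2.77 cm of thermosteric rise

Per unit area: Q = 170×10²¹ / (3.6×10¹⁴) ≈ 4.722×10⁸ J/m²
Δh = αQ/(ρcₚ) = 2.4×10⁻⁴ × 4.722×10⁸ / (1027 × 3990) ≈ 0.027656 m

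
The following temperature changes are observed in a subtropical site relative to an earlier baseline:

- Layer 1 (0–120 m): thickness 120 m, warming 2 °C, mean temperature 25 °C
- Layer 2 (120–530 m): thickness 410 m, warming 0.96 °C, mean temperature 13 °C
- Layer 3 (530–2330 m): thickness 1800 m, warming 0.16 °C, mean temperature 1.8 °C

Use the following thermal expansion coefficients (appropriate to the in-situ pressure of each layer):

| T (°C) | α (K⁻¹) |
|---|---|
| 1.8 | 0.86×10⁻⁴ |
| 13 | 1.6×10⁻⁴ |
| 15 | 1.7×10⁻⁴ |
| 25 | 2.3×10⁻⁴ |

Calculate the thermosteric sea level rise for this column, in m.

Δh = 0.143 m

Layer 1 at 25 °C → α = 2.3×10⁻⁴ K⁻¹
Layer 2 at 13 °C → α = 1.6×10⁻⁴ K⁻¹
Layer 3 at 1.8 °C → α = 0.86×10⁻⁴ K⁻¹
Layer 1: 2.3×10⁻⁴ × 120 × 2 = 0.05520 m
1.6×10⁻⁴ × 410 × 0.96 = 0.062976 m
530–2330 m: 0.16 × 0.86×10⁻⁴ × 1800 = 0.024768 m
Δh = 0.05520 + 0.062976 + 0.024768 = 0.142944 m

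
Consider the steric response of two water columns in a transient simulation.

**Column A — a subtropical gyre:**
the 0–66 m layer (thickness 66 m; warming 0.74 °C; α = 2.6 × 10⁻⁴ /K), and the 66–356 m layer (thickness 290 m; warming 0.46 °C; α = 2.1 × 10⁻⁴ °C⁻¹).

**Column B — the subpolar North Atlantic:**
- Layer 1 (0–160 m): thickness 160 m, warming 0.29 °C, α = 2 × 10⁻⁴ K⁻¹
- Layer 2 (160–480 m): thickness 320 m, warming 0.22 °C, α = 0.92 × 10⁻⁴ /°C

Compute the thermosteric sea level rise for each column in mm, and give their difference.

A 0–66 m: 2.6×10⁻⁴ × 0.74 × 66 = 0.0126984 m
A Layer 2: 290 × 2.1×10⁻⁴ × 0.46 = 0.028014 m
A total: 0.0407124 m
B 0–160 m: 0.29 × 2×10⁻⁴ × 160 = 0.00928 m
B 160–480 m: 0.22 × 320 × 0.92×10⁻⁴ = 0.0064768 m
B total: 0.0157568 m
Difference: 0.0407124 − 0.0157568 = 0.0249556 m

A: 41 mm; B: 16 mm; difference 25 mm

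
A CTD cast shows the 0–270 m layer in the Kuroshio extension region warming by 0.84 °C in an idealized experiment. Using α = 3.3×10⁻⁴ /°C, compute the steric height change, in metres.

Δh = αΔT·H = 3.3×10⁻⁴ × 0.84 × 270 = 0.074844 m

Δh ≈ 0.0748 m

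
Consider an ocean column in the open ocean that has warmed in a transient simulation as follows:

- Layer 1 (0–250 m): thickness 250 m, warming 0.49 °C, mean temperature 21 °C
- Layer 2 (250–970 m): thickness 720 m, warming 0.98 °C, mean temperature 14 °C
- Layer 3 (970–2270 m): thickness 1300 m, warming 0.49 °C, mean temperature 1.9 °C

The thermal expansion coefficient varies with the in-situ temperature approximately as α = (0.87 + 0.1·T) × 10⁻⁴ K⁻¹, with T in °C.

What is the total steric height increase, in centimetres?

Layer 1: α = (0.87 + 0.1×21)×10⁻⁴ = 2.97×10⁻⁴ K⁻¹
Layer 2: α = (0.87 + 0.1×14)×10⁻⁴ = 2.27×10⁻⁴ K⁻¹
Layer 3: α = (0.87 + 0.1×1.9)×10⁻⁴ = 1.06×10⁻⁴ K⁻¹
Layer 1: 0.49 × 250 × 2.97×10⁻⁴ = 0.0363825 m
Layer 2: 2.27×10⁻⁴ × 0.98 × 720 = 0.1601712 m
1.06×10⁻⁴ × 0.49 × 1300 = 0.067522 m
Δh = 0.0363825 + 0.1601712 + 0.067522 = 0.2640757 m

Δh ≈ 26 cm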